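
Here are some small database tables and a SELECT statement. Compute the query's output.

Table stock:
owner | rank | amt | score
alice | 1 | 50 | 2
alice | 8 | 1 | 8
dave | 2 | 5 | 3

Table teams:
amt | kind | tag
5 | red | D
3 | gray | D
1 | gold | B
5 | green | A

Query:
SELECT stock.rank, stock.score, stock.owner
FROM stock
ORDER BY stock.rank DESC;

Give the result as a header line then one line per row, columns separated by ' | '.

After SELECT (3 rows):
stock.rank | stock.score | stock.owner
1 | 2 | alice
8 | 8 | alice
2 | 3 | dave
After ORDER BY (3 rows):
stock.rank | stock.score | stock.owner
8 | 8 | alice
2 | 3 | dave
1 | 2 | alice

== RESULT ==
stock.rank | stock.score | stock.owner
8 | 8 | alice
2 | 3 | dave
1 | 2 | alice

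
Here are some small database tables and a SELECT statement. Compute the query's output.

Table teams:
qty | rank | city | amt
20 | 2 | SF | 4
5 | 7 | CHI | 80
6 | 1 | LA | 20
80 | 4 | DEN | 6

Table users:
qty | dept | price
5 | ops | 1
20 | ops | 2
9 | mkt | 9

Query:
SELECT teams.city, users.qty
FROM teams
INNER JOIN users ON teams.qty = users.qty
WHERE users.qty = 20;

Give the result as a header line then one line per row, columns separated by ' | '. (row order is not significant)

After JOIN users (2 rows):
teams.qty | teams.rank | teams.city | teams.amt | users.qty | users.dept | users.price
20 | 2 | SF | 4 | 20 | ops | 2
5 | 7 | CHI | 80 | 5 | ops | 1
After WHERE (1 rows):
teams.qty | teams.rank | teams.city | teams.amt | users.qty | users.dept | users.price
20 | 2 | SF | 4 | 20 | ops | 2
After SELECT (1 rows):
teams.city | users.qty
SF | 20

== RESULT ==
teams.city | users.qty
SF | 20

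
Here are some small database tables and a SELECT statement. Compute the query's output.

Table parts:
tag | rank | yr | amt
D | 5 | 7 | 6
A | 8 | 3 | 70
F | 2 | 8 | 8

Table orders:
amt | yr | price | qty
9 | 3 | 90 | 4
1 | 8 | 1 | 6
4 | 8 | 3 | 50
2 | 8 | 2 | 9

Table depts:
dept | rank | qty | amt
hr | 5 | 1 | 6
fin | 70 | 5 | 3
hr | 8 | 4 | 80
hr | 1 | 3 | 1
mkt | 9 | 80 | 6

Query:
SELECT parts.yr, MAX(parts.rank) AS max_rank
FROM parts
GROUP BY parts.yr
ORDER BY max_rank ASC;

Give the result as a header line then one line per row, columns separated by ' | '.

== RESULT ==
parts.yr | max_rank
8 | 2
7 | 5
3 | 8

Derivation:
After GROUP BY (3 rows):
parts.yr | max_rank
7 | 5
3 | 8
8 | 2
After ORDER BY (3 rows):
parts.yr | max_rank
8 | 2
7 | 5
3 | 8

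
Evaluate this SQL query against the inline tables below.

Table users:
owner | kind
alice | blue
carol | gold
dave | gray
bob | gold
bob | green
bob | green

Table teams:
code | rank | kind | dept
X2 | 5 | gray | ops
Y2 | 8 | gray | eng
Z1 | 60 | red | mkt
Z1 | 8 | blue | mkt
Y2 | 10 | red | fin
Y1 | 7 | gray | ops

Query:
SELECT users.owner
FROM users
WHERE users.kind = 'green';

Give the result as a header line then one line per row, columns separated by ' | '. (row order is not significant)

After WHERE (2 rows):
users.owner | users.kind
bob | green
bob | green
After SELECT (2 rows):
users.owner
bob
bob

== RESULT ==
users.owner
bob
bob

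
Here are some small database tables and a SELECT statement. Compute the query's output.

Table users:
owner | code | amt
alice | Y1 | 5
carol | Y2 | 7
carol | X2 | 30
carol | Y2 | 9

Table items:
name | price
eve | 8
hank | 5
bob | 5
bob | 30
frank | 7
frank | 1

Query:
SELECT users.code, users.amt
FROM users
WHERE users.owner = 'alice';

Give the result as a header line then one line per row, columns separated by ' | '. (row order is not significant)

== RESULT ==
users.code | users.amt
Y1 | 5

Derivation:
After WHERE (1 rows):
users.owner | users.code | users.amt
alice | Y1 | 5
After SELECT (1 rows):
users.code | users.amt
Y1 | 5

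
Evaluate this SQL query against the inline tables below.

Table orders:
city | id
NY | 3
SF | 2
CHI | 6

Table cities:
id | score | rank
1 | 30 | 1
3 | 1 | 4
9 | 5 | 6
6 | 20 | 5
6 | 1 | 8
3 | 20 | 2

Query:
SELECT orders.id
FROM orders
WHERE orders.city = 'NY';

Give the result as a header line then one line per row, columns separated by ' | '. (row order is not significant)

== RESULT ==
orders.id
3

Derivation:
After WHERE (1 rows):
orders.city | orders.id
NY | 3
After SELECT (1 rows):
orders.id
3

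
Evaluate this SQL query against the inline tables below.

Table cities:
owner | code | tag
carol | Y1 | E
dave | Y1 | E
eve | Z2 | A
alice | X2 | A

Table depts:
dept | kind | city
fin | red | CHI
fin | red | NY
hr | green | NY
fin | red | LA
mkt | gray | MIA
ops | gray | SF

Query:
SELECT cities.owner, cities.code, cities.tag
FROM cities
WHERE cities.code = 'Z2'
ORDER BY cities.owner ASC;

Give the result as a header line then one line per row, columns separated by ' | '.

After WHERE (1 rows):
cities.owner | cities.code | cities.tag
eve | Z2 | A
After SELECT (1 rows):
cities.owner | cities.code | cities.tag
eve | Z2 | A
After ORDER BY (1 rows):
cities.owner | cities.code | cities.tag
eve | Z2 | A

== RESULT ==
cities.owner | cities.code | cities.tag
eve | Z2 | A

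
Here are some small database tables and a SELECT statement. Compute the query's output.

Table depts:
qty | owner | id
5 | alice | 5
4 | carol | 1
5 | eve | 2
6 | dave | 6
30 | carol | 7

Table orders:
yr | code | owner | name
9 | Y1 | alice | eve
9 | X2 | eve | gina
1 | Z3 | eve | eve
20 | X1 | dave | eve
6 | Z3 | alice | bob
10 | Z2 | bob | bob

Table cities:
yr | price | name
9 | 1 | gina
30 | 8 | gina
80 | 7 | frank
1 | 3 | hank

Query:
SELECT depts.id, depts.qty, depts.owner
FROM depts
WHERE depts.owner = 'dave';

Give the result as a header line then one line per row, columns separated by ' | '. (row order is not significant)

== RESULT ==
depts.id | depts.qty | depts.owner
6 | 6 | dave

Derivation:
After WHERE (1 rows):
depts.qty | depts.owner | depts.id
6 | dave | 6
After SELECT (1 rows):
depts.id | depts.qty | depts.owner
6 | 6 | dave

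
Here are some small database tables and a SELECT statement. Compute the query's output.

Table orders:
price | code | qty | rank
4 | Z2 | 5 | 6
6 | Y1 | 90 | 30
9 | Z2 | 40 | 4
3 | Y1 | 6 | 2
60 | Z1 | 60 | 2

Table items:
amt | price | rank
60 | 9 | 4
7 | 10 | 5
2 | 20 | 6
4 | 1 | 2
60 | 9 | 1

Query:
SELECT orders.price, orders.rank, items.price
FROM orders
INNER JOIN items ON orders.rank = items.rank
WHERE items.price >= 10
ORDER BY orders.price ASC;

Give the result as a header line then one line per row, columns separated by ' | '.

== RESULT ==
orders.price | orders.rank | items.price
4 | 6 | 20

Derivation:
After JOIN items (4 rows):
orders.price | orders.code | orders.qty | orders.rank | items.amt | items.price | items.rank
4 | Z2 | 5 | 6 | 2 | 20 | 6
9 | Z2 | 40 | 4 | 60 | 9 | 4
3 | Y1 | 6 | 2 | 4 | 1 | 2
60 | Z1 | 60 | 2 | 4 | 1 | 2
After WHERE (1 rows):
orders.price | orders.code | orders.qty | orders.rank | items.amt | items.price | items.rank
4 | Z2 | 5 | 6 | 2 | 20 | 6
After SELECT (1 rows):
orders.price | orders.rank | items.price
4 | 6 | 20
After ORDER BY (1 rows):
orders.price | orders.rank | items.price
4 | 6 | 20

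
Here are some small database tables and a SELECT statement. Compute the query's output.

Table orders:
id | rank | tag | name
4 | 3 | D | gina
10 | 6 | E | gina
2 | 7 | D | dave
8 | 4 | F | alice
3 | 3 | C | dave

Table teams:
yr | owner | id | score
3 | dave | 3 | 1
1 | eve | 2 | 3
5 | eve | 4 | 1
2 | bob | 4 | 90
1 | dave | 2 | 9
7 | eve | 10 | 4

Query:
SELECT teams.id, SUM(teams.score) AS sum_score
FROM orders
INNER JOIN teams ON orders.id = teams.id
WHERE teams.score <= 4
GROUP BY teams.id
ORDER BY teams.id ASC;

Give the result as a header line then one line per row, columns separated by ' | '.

== RESULT ==
teams.id | sum_score
2 | 3
3 | 1
4 | 1
10 | 4

Derivation:
After JOIN teams (6 rows):
orders.id | orders.rank | orders.tag | orders.name | teams.yr | teams.owner | teams.id | teams.score
4 | 3 | D | gina | 5 | eve | 4 | 1
4 | 3 | D | gina | 2 | bob | 4 | 90
10 | 6 | E | gina | 7 | eve | 10 | 4
2 | 7 | D | dave | 1 | eve | 2 | 3
2 | 7 | D | dave | 1 | dave | 2 | 9
3 | 3 | C | dave | 3 | dave | 3 | 1
After WHERE (4 rows):
orders.id | orders.rank | orders.tag | orders.name | teams.yr | teams.owner | teams.id | teams.score
4 | 3 | D | gina | 5 | eve | 4 | 1
10 | 6 | E | gina | 7 | eve | 10 | 4
2 | 7 | D | dave | 1 | eve | 2 | 3
3 | 3 | C | dave | 3 | dave | 3 | 1
After GROUP BY (4 rows):
teams.id | sum_score
4 | 1
10 | 4
2 | 3
3 | 1
After ORDER BY (4 rows):
teams.id | sum_score
2 | 3
3 | 1
4 | 1
10 | 4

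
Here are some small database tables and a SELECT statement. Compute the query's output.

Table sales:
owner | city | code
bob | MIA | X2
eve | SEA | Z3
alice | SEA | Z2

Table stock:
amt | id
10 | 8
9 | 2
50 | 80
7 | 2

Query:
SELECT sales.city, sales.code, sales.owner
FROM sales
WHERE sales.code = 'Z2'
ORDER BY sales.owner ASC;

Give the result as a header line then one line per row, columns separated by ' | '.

After WHERE (1 rows):
sales.owner | sales.city | sales.code
alice | SEA | Z2
After SELECT (1 rows):
sales.city | sales.code | sales.owner
SEA | Z2 | alice
After ORDER BY (1 rows):
sales.city | sales.code | sales.owner
SEA | Z2 | alice

== RESULT ==
sales.city | sales.code | sales.owner
SEA | Z2 | alice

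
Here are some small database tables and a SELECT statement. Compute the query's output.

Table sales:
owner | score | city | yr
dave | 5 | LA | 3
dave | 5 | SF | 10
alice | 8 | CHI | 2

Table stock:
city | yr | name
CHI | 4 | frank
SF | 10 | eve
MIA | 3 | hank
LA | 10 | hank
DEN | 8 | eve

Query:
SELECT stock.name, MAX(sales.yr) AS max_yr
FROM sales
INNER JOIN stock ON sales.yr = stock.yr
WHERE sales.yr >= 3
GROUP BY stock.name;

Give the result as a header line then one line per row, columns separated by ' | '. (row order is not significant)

== RESULT ==
stock.name | max_yr
hank | 10
eve | 10

Derivation:
After JOIN stock (3 rows):
sales.owner | sales.score | sales.city | sales.yr | stock.city | stock.yr | stock.name
dave | 5 | LA | 3 | MIA | 3 | hank
dave | 5 | SF | 10 | SF | 10 | eve
dave | 5 | SF | 10 | LA | 10 | hank
After WHERE (3 rows):
sales.owner | sales.score | sales.city | sales.yr | stock.city | stock.yr | stock.name
dave | 5 | LA | 3 | MIA | 3 | hank
dave | 5 | SF | 10 | SF | 10 | eve
dave | 5 | SF | 10 | LA | 10 | hank
After GROUP BY (2 rows):
stock.name | max_yr
hank | 10
eve | 10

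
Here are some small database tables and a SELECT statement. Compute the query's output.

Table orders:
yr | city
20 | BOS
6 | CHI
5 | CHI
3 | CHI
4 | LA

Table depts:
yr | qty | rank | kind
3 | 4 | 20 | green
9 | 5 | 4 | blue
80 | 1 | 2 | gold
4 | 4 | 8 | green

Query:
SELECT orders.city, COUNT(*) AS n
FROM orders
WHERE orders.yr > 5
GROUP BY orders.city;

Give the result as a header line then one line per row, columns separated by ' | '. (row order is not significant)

After WHERE (2 rows):
orders.yr | orders.city
20 | BOS
6 | CHI
After GROUP BY (2 rows):
orders.city | n
BOS | 1
CHI | 1

== RESULT ==
orders.city | n
BOS | 1
CHI | 1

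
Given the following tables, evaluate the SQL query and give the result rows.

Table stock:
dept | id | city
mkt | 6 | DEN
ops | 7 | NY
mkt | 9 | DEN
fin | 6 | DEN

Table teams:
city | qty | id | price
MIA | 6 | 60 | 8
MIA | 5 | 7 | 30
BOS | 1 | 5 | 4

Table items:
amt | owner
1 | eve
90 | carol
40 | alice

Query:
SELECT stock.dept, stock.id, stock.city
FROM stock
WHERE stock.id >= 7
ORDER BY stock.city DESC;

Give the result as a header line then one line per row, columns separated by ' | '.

== RESULT ==
stock.dept | stock.id | stock.city
ops | 7 | NY
mkt | 9 | DEN

Derivation:
After WHERE (2 rows):
stock.dept | stock.id | stock.city
ops | 7 | NY
mkt | 9 | DEN
After SELECT (2 rows):
stock.dept | stock.id | stock.city
ops | 7 | NY
mkt | 9 | DEN
After ORDER BY (2 rows):
stock.dept | stock.id | stock.city
ops | 7 | NY
mkt | 9 | DEN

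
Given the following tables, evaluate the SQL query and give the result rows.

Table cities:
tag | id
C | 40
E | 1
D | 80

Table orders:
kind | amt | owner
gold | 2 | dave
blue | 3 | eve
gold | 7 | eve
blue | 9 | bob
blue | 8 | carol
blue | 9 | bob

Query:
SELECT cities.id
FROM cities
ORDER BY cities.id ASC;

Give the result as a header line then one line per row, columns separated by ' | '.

After SELECT (3 rows):
cities.id
40
1
80
After ORDER BY (3 rows):
cities.id
1
40
80

== RESULT ==
cities.id
1
40
80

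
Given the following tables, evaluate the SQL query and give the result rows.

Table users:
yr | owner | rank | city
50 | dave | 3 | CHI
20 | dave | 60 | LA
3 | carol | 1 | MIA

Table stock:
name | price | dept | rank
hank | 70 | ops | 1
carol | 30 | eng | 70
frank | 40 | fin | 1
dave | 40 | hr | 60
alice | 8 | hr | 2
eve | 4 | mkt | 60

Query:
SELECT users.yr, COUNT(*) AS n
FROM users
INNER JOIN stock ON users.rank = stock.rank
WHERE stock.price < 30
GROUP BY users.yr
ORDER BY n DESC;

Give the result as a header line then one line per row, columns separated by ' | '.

== RESULT ==
users.yr | n
20 | 1

Derivation:
After JOIN stock (4 rows):
users.yr | users.owner | users.rank | users.city | stock.name | stock.price | stock.dept | stock.rank
20 | dave | 60 | LA | dave | 40 | hr | 60
20 | dave | 60 | LA | eve | 4 | mkt | 60
3 | carol | 1 | MIA | hank | 70 | ops | 1
3 | carol | 1 | MIA | frank | 40 | fin | 1
After WHERE (1 rows):
users.yr | users.owner | users.rank | users.city | stock.name | stock.price | stock.dept | stock.rank
20 | dave | 60 | LA | eve | 4 | mkt | 60
After GROUP BY (1 rows):
users.yr | n
20 | 1
After ORDER BY (1 rows):
users.yr | n
20 | 1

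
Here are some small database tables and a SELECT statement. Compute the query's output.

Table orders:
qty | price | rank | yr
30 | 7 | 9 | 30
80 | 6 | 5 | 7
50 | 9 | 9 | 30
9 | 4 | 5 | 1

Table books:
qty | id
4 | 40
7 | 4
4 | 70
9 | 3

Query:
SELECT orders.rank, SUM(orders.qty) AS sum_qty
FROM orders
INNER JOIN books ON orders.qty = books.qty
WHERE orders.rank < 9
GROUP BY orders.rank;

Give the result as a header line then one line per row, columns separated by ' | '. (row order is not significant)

After JOIN books (1 rows):
orders.qty | orders.price | orders.rank | orders.yr | books.qty | books.id
9 | 4 | 5 | 1 | 9 | 3
After WHERE (1 rows):
orders.qty | orders.price | orders.rank | orders.yr | books.qty | books.id
9 | 4 | 5 | 1 | 9 | 3
After GROUP BY (1 rows):
orders.rank | sum_qty
5 | 9

== RESULT ==
orders.rank | sum_qty
5 | 9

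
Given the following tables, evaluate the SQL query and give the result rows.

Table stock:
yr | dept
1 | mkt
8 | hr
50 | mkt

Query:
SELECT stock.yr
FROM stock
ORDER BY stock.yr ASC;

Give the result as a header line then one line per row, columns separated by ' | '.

After SELECT (3 rows):
stock.yr
1
8
50
After ORDER BY (3 rows):
stock.yr
1
8
50

== RESULT ==
stock.yr
1
8
50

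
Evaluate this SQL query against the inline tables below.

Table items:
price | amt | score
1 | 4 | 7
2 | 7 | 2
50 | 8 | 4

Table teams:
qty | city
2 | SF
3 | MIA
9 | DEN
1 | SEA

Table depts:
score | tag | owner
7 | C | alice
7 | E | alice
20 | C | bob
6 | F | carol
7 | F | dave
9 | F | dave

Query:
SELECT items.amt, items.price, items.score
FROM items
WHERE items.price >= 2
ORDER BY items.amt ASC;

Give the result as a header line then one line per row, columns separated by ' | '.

== RESULT ==
items.amt | items.price | items.score
7 | 2 | 2
8 | 50 | 4

Derivation:
After WHERE (2 rows):
items.price | items.amt | items.score
2 | 7 | 2
50 | 8 | 4
After SELECT (2 rows):
items.amt | items.price | items.score
7 | 2 | 2
8 | 50 | 4
After ORDER BY (2 rows):
items.amt | items.price | items.score
7 | 2 | 2
8 | 50 | 4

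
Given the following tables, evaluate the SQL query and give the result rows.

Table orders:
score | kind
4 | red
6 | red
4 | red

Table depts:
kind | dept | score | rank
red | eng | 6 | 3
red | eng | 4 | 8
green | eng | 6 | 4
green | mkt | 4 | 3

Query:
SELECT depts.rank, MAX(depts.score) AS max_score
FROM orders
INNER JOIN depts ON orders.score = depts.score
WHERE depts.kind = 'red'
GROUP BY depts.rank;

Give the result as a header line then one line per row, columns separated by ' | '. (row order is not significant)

== RESULT ==
depts.rank | max_score
8 | 4
3 | 6

Derivation:
After JOIN depts (6 rows):
orders.score | orders.kind | depts.kind | depts.dept | depts.score | depts.rank
4 | red | red | eng | 4 | 8
4 | red | green | mkt | 4 | 3
6 | red | red | eng | 6 | 3
6 | red | green | eng | 6 | 4
4 | red | red | eng | 4 | 8
4 | red | green | mkt | 4 | 3
After WHERE (3 rows):
orders.score | orders.kind | depts.kind | depts.dept | depts.score | depts.rank
4 | red | red | eng | 4 | 8
6 | red | red | eng | 6 | 3
4 | red | red | eng | 4 | 8
After GROUP BY (2 rows):
depts.rank | max_score
8 | 4
3 | 6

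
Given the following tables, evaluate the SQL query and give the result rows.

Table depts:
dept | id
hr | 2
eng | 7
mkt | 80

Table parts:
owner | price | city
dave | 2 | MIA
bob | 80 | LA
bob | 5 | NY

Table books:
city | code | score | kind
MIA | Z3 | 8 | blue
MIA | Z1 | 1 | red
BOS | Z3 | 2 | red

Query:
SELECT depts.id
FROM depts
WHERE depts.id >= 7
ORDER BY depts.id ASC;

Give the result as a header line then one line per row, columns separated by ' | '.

== RESULT ==
depts.id
7
80

Derivation:
After WHERE (2 rows):
depts.dept | depts.id
eng | 7
mkt | 80
After SELECT (2 rows):
depts.id
7
80
After ORDER BY (2 rows):
depts.id
7
80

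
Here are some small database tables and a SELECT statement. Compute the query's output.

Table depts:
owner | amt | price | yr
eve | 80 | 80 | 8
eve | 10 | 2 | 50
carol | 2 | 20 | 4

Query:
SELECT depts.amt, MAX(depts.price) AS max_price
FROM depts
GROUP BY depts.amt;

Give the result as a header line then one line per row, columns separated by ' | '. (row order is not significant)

== RESULT ==
depts.amt | max_price
80 | 80
10 | 2
2 | 20

Derivation:
After GROUP BY (3 rows):
depts.amt | max_price
80 | 80
10 | 2
2 | 20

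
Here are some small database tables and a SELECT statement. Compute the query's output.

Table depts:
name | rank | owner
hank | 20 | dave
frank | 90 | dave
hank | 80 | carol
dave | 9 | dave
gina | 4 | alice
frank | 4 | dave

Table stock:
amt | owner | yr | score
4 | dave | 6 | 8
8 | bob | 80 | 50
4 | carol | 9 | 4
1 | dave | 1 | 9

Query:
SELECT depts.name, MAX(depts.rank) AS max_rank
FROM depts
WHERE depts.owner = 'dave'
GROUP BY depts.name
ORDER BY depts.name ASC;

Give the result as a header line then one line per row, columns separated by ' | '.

After WHERE (4 rows):
depts.name | depts.rank | depts.owner
hank | 20 | dave
frank | 90 | dave
dave | 9 | dave
frank | 4 | dave
After GROUP BY (3 rows):
depts.name | max_rank
hank | 20
frank | 90
dave | 9
After ORDER BY (3 rows):
depts.name | max_rank
dave | 9
frank | 90
hank | 20

== RESULT ==
depts.name | max_rank
dave | 9
frank | 90
hank | 20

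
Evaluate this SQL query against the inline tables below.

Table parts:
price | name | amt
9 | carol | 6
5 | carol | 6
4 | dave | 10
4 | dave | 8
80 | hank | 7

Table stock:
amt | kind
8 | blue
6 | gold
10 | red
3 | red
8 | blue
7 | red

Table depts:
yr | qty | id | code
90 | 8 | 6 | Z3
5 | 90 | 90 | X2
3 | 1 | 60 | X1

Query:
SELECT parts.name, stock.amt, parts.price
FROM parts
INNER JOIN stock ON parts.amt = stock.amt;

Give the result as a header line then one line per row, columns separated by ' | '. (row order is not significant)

== RESULT ==
parts.name | stock.amt | parts.price
carol | 6 | 9
carol | 6 | 5
dave | 10 | 4
dave | 8 | 4
dave | 8 | 4
hank | 7 | 80

Derivation:
After JOIN stock (6 rows):
parts.price | parts.name | parts.amt | stock.amt | stock.kind
9 | carol | 6 | 6 | gold
5 | carol | 6 | 6 | gold
4 | dave | 10 | 10 | red
4 | dave | 8 | 8 | blue
4 | dave | 8 | 8 | blue
80 | hank | 7 | 7 | red
After SELECT (6 rows):
parts.name | stock.amt | parts.price
carol | 6 | 9
carol | 6 | 5
dave | 10 | 4
dave | 8 | 4
dave | 8 | 4
hank | 7 | 80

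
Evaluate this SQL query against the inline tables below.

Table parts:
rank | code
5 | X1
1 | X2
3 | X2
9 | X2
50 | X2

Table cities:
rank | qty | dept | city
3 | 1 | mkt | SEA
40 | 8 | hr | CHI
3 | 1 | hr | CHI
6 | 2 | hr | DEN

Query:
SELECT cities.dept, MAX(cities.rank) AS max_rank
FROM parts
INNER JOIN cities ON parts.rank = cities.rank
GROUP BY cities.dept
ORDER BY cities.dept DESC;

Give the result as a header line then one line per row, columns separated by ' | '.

After JOIN cities (2 rows):
parts.rank | parts.code | cities.rank | cities.qty | cities.dept | cities.city
3 | X2 | 3 | 1 | mkt | SEA
3 | X2 | 3 | 1 | hr | CHI
After GROUP BY (2 rows):
cities.dept | max_rank
mkt | 3
hr | 3
After ORDER BY (2 rows):
cities.dept | max_rank
mkt | 3
hr | 3

== RESULT ==
cities.dept | max_rank
mkt | 3
hr | 3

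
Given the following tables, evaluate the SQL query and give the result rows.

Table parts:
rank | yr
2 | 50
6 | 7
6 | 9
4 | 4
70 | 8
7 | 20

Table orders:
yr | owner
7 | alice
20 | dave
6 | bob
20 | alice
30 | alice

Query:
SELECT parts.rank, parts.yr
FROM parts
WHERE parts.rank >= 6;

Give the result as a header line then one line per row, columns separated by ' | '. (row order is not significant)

== RESULT ==
parts.rank | parts.yr
6 | 7
6 | 9
70 | 8
7 | 20

Derivation:
After WHERE (4 rows):
parts.rank | parts.yr
6 | 7
6 | 9
70 | 8
7 | 20
After SELECT (4 rows):
parts.rank | parts.yr
6 | 7
6 | 9
70 | 8
7 | 20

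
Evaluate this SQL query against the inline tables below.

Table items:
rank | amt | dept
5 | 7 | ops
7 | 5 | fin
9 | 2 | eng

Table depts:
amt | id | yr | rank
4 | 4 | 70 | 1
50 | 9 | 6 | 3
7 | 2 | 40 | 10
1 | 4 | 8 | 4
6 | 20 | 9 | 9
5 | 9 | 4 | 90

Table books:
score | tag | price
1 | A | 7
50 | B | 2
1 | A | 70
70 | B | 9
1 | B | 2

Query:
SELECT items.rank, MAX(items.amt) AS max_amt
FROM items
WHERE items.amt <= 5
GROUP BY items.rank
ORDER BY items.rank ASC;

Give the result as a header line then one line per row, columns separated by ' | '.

== RESULT ==
items.rank | max_amt
7 | 5
9 | 2

Derivation:
After WHERE (2 rows):
items.rank | items.amt | items.dept
7 | 5 | fin
9 | 2 | eng
After GROUP BY (2 rows):
items.rank | max_amt
7 | 5
9 | 2
After ORDER BY (2 rows):
items.rank | max_amt
7 | 5
9 | 2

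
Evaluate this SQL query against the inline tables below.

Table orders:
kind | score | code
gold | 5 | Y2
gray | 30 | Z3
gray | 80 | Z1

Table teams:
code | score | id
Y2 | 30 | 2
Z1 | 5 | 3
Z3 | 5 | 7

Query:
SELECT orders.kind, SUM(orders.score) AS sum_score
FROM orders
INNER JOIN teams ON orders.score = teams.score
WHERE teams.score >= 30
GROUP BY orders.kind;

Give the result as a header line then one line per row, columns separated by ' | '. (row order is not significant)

== RESULT ==
orders.kind | sum_score
gray | 30

Derivation:
After JOIN teams (3 rows):
orders.kind | orders.score | orders.code | teams.code | teams.score | teams.id
gold | 5 | Y2 | Z1 | 5 | 3
gold | 5 | Y2 | Z3 | 5 | 7
gray | 30 | Z3 | Y2 | 30 | 2
After WHERE (1 rows):
orders.kind | orders.score | orders.code | teams.code | teams.score | teams.id
gray | 30 | Z3 | Y2 | 30 | 2
After GROUP BY (1 rows):
orders.kind | sum_score
gray | 30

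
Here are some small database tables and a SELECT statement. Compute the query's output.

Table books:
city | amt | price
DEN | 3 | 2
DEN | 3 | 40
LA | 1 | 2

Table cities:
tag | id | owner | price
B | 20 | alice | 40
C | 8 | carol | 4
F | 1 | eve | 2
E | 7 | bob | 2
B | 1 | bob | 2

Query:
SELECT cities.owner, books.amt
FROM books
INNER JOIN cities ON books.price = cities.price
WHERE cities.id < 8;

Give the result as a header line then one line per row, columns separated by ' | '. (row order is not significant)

After JOIN cities (7 rows):
books.city | books.amt | books.price | cities.tag | cities.id | cities.owner | cities.price
DEN | 3 | 2 | F | 1 | eve | 2
DEN | 3 | 2 | E | 7 | bob | 2
DEN | 3 | 2 | B | 1 | bob | 2
DEN | 3 | 40 | B | 20 | alice | 40
LA | 1 | 2 | F | 1 | eve | 2
LA | 1 | 2 | E | 7 | bob | 2
LA | 1 | 2 | B | 1 | bob | 2
After WHERE (6 rows):
books.city | books.amt | books.price | cities.tag | cities.id | cities.owner | cities.price
DEN | 3 | 2 | F | 1 | eve | 2
DEN | 3 | 2 | E | 7 | bob | 2
DEN | 3 | 2 | B | 1 | bob | 2
LA | 1 | 2 | F | 1 | eve | 2
LA | 1 | 2 | E | 7 | bob | 2
LA | 1 | 2 | B | 1 | bob | 2
After SELECT (6 rows):
cities.owner | books.amt
eve | 3
bob | 3
bob | 3
eve | 1
bob | 1
bob | 1

== RESULT ==
cities.owner | books.amt
eve | 3
bob | 3
bob | 3
eve | 1
bob | 1
bob | 1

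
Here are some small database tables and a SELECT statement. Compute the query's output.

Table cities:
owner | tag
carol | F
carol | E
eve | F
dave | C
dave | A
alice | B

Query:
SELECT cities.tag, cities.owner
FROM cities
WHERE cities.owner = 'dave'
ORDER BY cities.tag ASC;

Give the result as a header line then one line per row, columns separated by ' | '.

After WHERE (2 rows):
cities.owner | cities.tag
dave | C
dave | A
After SELECT (2 rows):
cities.tag | cities.owner
C | dave
A | dave
After ORDER BY (2 rows):
cities.tag | cities.owner
A | dave
C | dave

== RESULT ==
cities.tag | cities.owner
A | dave
C | dave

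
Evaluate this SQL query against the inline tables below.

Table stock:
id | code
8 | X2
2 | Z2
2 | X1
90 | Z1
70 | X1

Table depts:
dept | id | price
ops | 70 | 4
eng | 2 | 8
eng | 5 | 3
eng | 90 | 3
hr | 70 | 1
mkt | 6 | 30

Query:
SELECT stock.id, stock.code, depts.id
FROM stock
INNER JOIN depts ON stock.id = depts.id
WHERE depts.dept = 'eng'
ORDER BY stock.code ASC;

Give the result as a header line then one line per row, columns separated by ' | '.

After JOIN depts (5 rows):
stock.id | stock.code | depts.dept | depts.id | depts.price
2 | Z2 | eng | 2 | 8
2 | X1 | eng | 2 | 8
90 | Z1 | eng | 90 | 3
70 | X1 | ops | 70 | 4
70 | X1 | hr | 70 | 1
After WHERE (3 rows):
stock.id | stock.code | depts.dept | depts.id | depts.price
2 | Z2 | eng | 2 | 8
2 | X1 | eng | 2 | 8
90 | Z1 | eng | 90 | 3
After SELECT (3 rows):
stock.id | stock.code | depts.id
2 | Z2 | 2
2 | X1 | 2
90 | Z1 | 90
After ORDER BY (3 rows):
stock.id | stock.code | depts.id
2 | X1 | 2
90 | Z1 | 90
2 | Z2 | 2

== RESULT ==
stock.id | stock.code | depts.id
2 | X1 | 2
90 | Z1 | 90
2 | Z2 | 2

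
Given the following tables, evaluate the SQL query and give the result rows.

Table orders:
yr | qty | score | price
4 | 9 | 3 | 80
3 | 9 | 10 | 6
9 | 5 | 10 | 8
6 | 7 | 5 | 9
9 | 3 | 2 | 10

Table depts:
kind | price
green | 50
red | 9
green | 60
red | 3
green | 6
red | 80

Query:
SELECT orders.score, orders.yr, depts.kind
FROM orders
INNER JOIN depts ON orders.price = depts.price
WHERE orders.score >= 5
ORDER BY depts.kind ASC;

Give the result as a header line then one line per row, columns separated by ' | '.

== RESULT ==
orders.score | orders.yr | depts.kind
10 | 3 | green
5 | 6 | red

Derivation:
After JOIN depts (3 rows):
orders.yr | orders.qty | orders.score | orders.price | depts.kind | depts.price
4 | 9 | 3 | 80 | red | 80
3 | 9 | 10 | 6 | green | 6
6 | 7 | 5 | 9 | red | 9
After WHERE (2 rows):
orders.yr | orders.qty | orders.score | orders.price | depts.kind | depts.price
3 | 9 | 10 | 6 | green | 6
6 | 7 | 5 | 9 | red | 9
After SELECT (2 rows):
orders.score | orders.yr | depts.kind
10 | 3 | green
5 | 6 | red
After ORDER BY (2 rows):
orders.score | orders.yr | depts.kind
10 | 3 | green
5 | 6 | red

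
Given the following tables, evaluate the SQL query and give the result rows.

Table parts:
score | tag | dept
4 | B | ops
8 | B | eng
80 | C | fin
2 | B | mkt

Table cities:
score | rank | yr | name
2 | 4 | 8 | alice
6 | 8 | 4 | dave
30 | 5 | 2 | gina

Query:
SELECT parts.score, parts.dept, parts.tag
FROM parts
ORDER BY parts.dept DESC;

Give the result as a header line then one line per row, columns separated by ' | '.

== RESULT ==
parts.score | parts.dept | parts.tag
4 | ops | B
2 | mkt | B
80 | fin | C
8 | eng | B

Derivation:
After SELECT (4 rows):
parts.score | parts.dept | parts.tag
4 | ops | B
8 | eng | B
80 | fin | C
2 | mkt | B
After ORDER BY (4 rows):
parts.score | parts.dept | parts.tag
4 | ops | B
2 | mkt | B
80 | fin | C
8 | eng | B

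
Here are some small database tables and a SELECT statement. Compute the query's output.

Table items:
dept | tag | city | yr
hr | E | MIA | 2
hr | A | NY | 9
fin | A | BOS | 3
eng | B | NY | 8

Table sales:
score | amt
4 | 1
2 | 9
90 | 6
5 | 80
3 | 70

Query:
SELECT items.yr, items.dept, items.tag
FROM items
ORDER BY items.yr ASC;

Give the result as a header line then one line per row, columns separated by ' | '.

== RESULT ==
items.yr | items.dept | items.tag
2 | hr | E
3 | fin | A
8 | eng | B
9 | hr | A

Derivation:
After SELECT (4 rows):
items.yr | items.dept | items.tag
2 | hr | E
9 | hr | A
3 | fin | A
8 | eng | B
After ORDER BY (4 rows):
items.yr | items.dept | items.tag
2 | hr | E
3 | fin | A
8 | eng | B
9 | hr | A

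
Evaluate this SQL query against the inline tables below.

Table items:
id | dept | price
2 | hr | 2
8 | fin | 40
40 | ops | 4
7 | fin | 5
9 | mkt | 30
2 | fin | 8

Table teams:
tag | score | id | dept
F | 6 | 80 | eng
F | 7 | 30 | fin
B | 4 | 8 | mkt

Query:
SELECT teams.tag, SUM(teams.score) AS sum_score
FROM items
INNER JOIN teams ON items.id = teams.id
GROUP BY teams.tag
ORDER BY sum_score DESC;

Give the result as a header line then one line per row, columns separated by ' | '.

== RESULT ==
teams.tag | sum_score
B | 4

Derivation:
After JOIN teams (1 rows):
items.id | items.dept | items.price | teams.tag | teams.score | teams.id | teams.dept
8 | fin | 40 | B | 4 | 8 | mkt
After GROUP BY (1 rows):
teams.tag | sum_score
B | 4
After ORDER BY (1 rows):
teams.tag | sum_score
B | 4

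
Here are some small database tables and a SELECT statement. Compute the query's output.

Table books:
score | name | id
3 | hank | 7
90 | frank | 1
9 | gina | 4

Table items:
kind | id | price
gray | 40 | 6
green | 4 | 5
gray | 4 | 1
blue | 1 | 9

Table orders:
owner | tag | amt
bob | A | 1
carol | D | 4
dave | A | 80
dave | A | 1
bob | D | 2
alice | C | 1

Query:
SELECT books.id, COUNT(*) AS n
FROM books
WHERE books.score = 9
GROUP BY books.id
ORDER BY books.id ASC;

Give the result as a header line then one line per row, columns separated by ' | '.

After WHERE (1 rows):
books.score | books.name | books.id
9 | gina | 4
After GROUP BY (1 rows):
books.id | n
4 | 1
After ORDER BY (1 rows):
books.id | n
4 | 1

== RESULT ==
books.id | n
4 | 1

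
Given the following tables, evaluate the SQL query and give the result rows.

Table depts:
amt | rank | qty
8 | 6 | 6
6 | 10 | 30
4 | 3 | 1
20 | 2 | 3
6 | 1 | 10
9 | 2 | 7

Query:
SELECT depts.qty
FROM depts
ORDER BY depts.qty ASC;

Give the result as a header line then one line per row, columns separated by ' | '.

== RESULT ==
depts.qty
1
3
6
7
10
30

Derivation:
After SELECT (6 rows):
depts.qty
6
30
1
3
10
7
After ORDER BY (6 rows):
depts.qty
1
3
6
7
10
30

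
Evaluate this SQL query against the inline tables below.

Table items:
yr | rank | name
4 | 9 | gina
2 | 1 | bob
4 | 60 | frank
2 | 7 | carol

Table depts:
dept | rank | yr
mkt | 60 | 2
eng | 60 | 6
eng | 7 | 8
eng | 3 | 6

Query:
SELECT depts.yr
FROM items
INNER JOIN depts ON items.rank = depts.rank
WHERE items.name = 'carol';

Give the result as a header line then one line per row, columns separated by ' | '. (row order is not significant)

== RESULT ==
depts.yr
8

Derivation:
After JOIN depts (3 rows):
items.yr | items.rank | items.name | depts.dept | depts.rank | depts.yr
4 | 60 | frank | mkt | 60 | 2
4 | 60 | frank | eng | 60 | 6
2 | 7 | carol | eng | 7 | 8
After WHERE (1 rows):
items.yr | items.rank | items.name | depts.dept | depts.rank | depts.yr
2 | 7 | carol | eng | 7 | 8
After SELECT (1 rows):
depts.yr
8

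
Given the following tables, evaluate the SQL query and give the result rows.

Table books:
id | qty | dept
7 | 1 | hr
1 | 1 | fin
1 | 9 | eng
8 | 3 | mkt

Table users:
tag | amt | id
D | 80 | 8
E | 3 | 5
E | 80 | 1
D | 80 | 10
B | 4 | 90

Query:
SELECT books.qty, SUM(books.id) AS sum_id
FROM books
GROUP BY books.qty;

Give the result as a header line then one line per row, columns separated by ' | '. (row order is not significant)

After GROUP BY (3 rows):
books.qty | sum_id
1 | 8
9 | 1
3 | 8

== RESULT ==
books.qty | sum_id
1 | 8
9 | 1
3 | 8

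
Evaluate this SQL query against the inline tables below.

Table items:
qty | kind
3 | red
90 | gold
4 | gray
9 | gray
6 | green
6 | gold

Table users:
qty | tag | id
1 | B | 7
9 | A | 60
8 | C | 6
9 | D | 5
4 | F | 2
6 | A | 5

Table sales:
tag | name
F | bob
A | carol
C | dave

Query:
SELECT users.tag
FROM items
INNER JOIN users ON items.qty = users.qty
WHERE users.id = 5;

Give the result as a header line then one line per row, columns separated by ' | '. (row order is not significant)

After JOIN users (5 rows):
items.qty | items.kind | users.qty | users.tag | users.id
4 | gray | 4 | F | 2
9 | gray | 9 | A | 60
9 | gray | 9 | D | 5
6 | green | 6 | A | 5
6 | gold | 6 | A | 5
After WHERE (3 rows):
items.qty | items.kind | users.qty | users.tag | users.id
9 | gray | 9 | D | 5
6 | green | 6 | A | 5
6 | gold | 6 | A | 5
After SELECT (3 rows):
users.tag
D
A
A

== RESULT ==
users.tag
D
A
A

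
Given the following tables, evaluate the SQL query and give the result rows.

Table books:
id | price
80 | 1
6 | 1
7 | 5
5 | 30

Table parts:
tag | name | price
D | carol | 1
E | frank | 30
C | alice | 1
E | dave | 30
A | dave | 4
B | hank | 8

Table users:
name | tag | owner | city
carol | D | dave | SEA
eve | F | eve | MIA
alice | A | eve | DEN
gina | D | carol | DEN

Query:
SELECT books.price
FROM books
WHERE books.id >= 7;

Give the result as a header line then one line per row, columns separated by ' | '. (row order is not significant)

After WHERE (2 rows):
books.id | books.price
80 | 1
7 | 5
After SELECT (2 rows):
books.price
1
5

== RESULT ==
books.price
1
5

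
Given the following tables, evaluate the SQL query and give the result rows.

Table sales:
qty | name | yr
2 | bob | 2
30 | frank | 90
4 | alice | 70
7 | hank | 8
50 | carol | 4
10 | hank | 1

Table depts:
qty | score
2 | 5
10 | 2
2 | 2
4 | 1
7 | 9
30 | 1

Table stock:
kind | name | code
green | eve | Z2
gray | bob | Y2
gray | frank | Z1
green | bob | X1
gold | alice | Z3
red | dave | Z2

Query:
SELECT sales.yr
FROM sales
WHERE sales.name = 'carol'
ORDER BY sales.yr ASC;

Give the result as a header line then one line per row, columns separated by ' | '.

== RESULT ==
sales.yr
4

Derivation:
After WHERE (1 rows):
sales.qty | sales.name | sales.yr
50 | carol | 4
After SELECT (1 rows):
sales.yr
4
After ORDER BY (1 rows):
sales.yr
4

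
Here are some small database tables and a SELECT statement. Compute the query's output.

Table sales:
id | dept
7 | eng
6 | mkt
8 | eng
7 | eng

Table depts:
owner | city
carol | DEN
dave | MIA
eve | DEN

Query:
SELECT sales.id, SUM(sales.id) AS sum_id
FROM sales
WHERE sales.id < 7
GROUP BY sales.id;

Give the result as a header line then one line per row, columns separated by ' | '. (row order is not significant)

After WHERE (1 rows):
sales.id | sales.dept
6 | mkt
After GROUP BY (1 rows):
sales.id | sum_id
6 | 6

== RESULT ==
sales.id | sum_id
6 | 6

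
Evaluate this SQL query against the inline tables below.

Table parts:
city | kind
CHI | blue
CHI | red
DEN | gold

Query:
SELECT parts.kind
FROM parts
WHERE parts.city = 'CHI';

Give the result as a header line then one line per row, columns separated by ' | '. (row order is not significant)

After WHERE (2 rows):
parts.city | parts.kind
CHI | blue
CHI | red
After SELECT (2 rows):
parts.kind
blue
red

== RESULT ==
parts.kind
blue
red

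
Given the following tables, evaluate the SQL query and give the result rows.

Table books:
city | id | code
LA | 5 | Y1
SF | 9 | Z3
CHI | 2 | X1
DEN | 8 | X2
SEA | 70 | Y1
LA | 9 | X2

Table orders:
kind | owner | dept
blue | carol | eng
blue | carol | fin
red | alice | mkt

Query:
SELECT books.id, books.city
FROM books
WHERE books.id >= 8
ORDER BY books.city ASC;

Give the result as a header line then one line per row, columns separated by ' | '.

After WHERE (4 rows):
books.city | books.id | books.code
SF | 9 | Z3
DEN | 8 | X2
SEA | 70 | Y1
LA | 9 | X2
After SELECT (4 rows):
books.id | books.city
9 | SF
8 | DEN
70 | SEA
9 | LA
After ORDER BY (4 rows):
books.id | books.city
8 | DEN
9 | LA
70 | SEA
9 | SF

== RESULT ==
books.id | books.city
8 | DEN
9 | LA
70 | SEA
9 | SF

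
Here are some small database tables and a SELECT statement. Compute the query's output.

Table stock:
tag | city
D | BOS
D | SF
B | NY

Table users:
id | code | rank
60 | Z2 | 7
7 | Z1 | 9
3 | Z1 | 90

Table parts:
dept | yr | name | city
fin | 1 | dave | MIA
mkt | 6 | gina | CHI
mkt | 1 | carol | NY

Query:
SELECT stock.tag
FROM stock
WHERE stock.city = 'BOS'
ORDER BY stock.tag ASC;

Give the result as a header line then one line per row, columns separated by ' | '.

== RESULT ==
stock.tag
D

Derivation:
After WHERE (1 rows):
stock.tag | stock.city
D | BOS
After SELECT (1 rows):
stock.tag
D
After ORDER BY (1 rows):
stock.tag
D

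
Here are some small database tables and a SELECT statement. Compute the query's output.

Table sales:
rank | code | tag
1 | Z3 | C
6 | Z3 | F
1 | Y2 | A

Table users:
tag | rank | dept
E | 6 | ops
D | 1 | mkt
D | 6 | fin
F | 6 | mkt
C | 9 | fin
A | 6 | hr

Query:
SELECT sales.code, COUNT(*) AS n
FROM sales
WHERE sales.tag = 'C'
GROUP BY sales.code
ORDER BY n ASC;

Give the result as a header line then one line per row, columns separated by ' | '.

== RESULT ==
sales.code | n
Z3 | 1

Derivation:
After WHERE (1 rows):
sales.rank | sales.code | sales.tag
1 | Z3 | C
After GROUP BY (1 rows):
sales.code | n
Z3 | 1
After ORDER BY (1 rows):
sales.code | n
Z3 | 1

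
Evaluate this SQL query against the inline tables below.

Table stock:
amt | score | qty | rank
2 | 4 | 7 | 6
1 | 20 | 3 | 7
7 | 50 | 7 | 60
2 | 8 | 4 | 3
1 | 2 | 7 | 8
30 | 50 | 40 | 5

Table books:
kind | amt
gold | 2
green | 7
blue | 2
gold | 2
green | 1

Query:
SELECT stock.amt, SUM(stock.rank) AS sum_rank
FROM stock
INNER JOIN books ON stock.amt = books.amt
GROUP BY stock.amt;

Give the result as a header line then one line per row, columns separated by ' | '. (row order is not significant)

After JOIN books (9 rows):
stock.amt | stock.score | stock.qty | stock.rank | books.kind | books.amt
2 | 4 | 7 | 6 | gold | 2
2 | 4 | 7 | 6 | blue | 2
2 | 4 | 7 | 6 | gold | 2
1 | 20 | 3 | 7 | green | 1
7 | 50 | 7 | 60 | green | 7
2 | 8 | 4 | 3 | gold | 2
2 | 8 | 4 | 3 | blue | 2
2 | 8 | 4 | 3 | gold | 2
1 | 2 | 7 | 8 | green | 1
After GROUP BY (3 rows):
stock.amt | sum_rank
2 | 27
1 | 15
7 | 60

== RESULT ==
stock.amt | sum_rank
2 | 27
1 | 15
7 | 60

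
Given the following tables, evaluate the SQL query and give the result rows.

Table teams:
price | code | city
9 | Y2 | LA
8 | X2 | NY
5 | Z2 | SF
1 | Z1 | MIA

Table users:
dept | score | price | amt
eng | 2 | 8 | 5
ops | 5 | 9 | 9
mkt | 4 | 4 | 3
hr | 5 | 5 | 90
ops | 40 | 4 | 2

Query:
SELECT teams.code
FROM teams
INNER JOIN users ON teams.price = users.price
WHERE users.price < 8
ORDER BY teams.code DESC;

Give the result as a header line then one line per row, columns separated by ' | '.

== RESULT ==
teams.code
Z2

Derivation:
After JOIN users (3 rows):
teams.price | teams.code | teams.city | users.dept | users.score | users.price | users.amt
9 | Y2 | LA | ops | 5 | 9 | 9
8 | X2 | NY | eng | 2 | 8 | 5
5 | Z2 | SF | hr | 5 | 5 | 90
After WHERE (1 rows):
teams.price | teams.code | teams.city | users.dept | users.score | users.price | users.amt
5 | Z2 | SF | hr | 5 | 5 | 90
After SELECT (1 rows):
teams.code
Z2
After ORDER BY (1 rows):
teams.code
Z2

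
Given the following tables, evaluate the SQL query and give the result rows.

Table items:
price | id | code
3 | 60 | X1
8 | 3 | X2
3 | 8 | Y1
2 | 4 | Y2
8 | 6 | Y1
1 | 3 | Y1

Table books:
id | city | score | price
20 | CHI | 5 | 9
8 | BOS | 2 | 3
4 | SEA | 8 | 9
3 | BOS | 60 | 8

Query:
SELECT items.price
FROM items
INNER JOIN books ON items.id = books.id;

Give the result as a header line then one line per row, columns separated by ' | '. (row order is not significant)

== RESULT ==
items.price
8
3
2
1

Derivation:
After JOIN books (4 rows):
items.price | items.id | items.code | books.id | books.city | books.score | books.price
8 | 3 | X2 | 3 | BOS | 60 | 8
3 | 8 | Y1 | 8 | BOS | 2 | 3
2 | 4 | Y2 | 4 | SEA | 8 | 9
1 | 3 | Y1 | 3 | BOS | 60 | 8
After SELECT (4 rows):
items.price
8
3
2
1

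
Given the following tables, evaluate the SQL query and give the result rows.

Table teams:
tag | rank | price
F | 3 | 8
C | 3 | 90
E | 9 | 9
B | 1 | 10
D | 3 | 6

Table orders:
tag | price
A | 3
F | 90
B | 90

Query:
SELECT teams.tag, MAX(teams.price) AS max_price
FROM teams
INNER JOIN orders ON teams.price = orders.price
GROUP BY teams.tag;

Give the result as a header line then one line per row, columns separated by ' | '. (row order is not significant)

== RESULT ==
teams.tag | max_price
C | 90

Derivation:
After JOIN orders (2 rows):
teams.tag | teams.rank | teams.price | orders.tag | orders.price
C | 3 | 90 | F | 90
C | 3 | 90 | B | 90
After GROUP BY (1 rows):
teams.tag | max_price
C | 90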